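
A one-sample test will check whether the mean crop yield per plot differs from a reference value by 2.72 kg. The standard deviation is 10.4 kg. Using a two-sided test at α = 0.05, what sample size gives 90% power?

For a one-sample z-test, n = ((z_{α/2} + z_β)·σ/δ)².
z_{α/2} = 1.960 (two-sided α = 0.05); z_β = 1.282 (power 90% → β = 0.1).
n = (3.242 × 10.4 / 2.72)² = 153.66
Round up: n = 154.

n = 154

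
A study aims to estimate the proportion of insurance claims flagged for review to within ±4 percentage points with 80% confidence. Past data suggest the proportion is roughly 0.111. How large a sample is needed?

n = 102

For a proportion with margin E = 0.04 at 80% confidence, z = 1.282.
n = p̂(1−p̂)(z/E)² = 0.111 × 0.889 × (1.282/0.04)² = 101.36
Round up: n = 102.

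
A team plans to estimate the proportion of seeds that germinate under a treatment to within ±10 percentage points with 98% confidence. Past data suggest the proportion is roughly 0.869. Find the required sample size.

62

For a proportion with margin E = 0.1 at 98% confidence, z = 2.326.
n = p̂(1−p̂)(z/E)² = 0.869 × 0.131 × (2.326/0.1)² = 61.59
Round up: n = 62.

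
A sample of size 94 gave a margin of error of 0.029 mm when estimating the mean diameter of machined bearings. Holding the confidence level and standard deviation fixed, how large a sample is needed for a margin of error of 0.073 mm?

15

Margin of error scales as 1/√n, so n₂ = n₁·(E₁/E₂)².
n₂ = 94 × (0.029/0.073)² = 94 × 0.1578 = 14.83
Round up: n₂ = 15.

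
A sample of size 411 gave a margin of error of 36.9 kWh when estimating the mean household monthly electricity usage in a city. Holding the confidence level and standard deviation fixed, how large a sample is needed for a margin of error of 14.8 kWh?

n = 2555

Margin of error scales as 1/√n, so n₂ = n₁·(E₁/E₂)².
n₂ = 411 × (36.9/14.8)² = 411 × 6.216 = 2554.78
Round up: n₂ = 2555.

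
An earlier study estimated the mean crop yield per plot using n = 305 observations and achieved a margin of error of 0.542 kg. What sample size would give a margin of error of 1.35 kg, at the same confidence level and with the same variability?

Margin of error scales as 1/√n, so n₂ = n₁·(E₁/E₂)².
n₂ = 305 × (0.542/1.35)² = 305 × 0.1612 = 49.17
Round up: n₂ = 50.

50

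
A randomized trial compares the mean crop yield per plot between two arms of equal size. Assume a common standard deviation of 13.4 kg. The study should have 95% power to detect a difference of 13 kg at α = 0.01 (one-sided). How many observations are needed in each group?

For two equal groups, n per group = 2·((z_α + z_β)·σ/δ)².
z_α = 2.326; z_β = 1.645 (power 95%).
n = 2 × (3.971 × 13.4 / 13)² = 2 × 16.75 = 33.50
Round up: n = 34 per group.

34 per group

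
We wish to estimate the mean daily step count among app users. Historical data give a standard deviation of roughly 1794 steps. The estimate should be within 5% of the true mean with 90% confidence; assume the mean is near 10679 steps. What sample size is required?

For a mean, the margin of error is E = z·σ/√n, so n = (zσ/E)².
At 90% confidence, z = 1.645.
E = 5% of 10679 = 534 steps.
n = (1.645 × 1794 / 534)² = 30.55
Round up: n = 31.

31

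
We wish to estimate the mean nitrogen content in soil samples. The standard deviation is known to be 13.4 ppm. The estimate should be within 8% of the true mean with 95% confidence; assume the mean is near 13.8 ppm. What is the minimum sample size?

For a mean, the margin of error is E = z·σ/√n, so n = (zσ/E)².
At 95% confidence, z = 1.960.
E = 8% of 13.8 = 1.104 ppm.
n = (1.960 × 13.4 / 1.104)² = 565.96
Round up: n = 566.

566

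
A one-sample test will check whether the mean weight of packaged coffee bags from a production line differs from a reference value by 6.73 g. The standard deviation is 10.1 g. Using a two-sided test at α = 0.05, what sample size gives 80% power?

18

For a one-sample z-test, n = ((z_{α/2} + z_β)·σ/δ)².
z_{α/2} = 1.960 (two-sided α = 0.05); z_β = 0.842 (power 80% → β = 0.2).
n = (2.802 × 10.1 / 6.73)² = 17.68
Round up: n = 18.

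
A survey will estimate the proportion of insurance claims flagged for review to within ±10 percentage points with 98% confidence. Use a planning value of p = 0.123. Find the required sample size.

n = 59

For a proportion with margin E = 0.1 at 98% confidence, z = 2.326.
n = p̂(1−p̂)(z/E)² = 0.123 × 0.877 × (2.326/0.1)² = 58.36
Round up: n = 59.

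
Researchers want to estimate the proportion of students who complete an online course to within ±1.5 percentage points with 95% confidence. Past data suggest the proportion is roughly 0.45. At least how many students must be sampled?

4226

For a proportion with margin E = 0.015 at 95% confidence, z = 1.960.
n = p̂(1−p̂)(z/E)² = 0.45 × 0.55 × (1.960/0.015)² = 4225.76
Round up: n = 4226.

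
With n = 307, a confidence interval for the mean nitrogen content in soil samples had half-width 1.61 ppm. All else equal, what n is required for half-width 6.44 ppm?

n = 20

Margin of error scales as 1/√n, so n₂ = n₁·(E₁/E₂)².
n₂ = 307 × (1.61/6.44)² = 307 × 0.0625 = 19.19
Round up: n₂ = 20.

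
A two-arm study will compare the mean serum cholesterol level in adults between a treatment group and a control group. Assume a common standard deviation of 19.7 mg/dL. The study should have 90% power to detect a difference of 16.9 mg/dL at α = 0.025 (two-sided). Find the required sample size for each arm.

34 per group

For two equal groups, n per group = 2·((z_{α/2} + z_β)·σ/δ)².
z_{α/2} = 2.241; z_β = 1.282 (power 90%).
n = 2 × (3.523 × 19.7 / 16.9)² = 2 × 16.86 = 33.72
Round up: n = 34 per group.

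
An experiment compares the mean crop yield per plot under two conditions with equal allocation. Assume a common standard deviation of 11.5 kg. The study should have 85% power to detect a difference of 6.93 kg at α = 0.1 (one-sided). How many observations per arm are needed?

For two equal groups, n per group = 2·((z_α + z_β)·σ/δ)².
z_α = 1.282; z_β = 1.036 (power 85%).
n = 2 × (2.318 × 11.5 / 6.93)² = 2 × 14.80 = 29.60
Round up: n = 30 per group.

30 per group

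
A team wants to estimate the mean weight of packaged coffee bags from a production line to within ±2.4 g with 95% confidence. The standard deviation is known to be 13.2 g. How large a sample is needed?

For a mean, the margin of error is E = z·σ/√n, so n = (zσ/E)².
At 95% confidence, z = 1.960.
n = (1.960 × 13.2 / 2.4)² = 116.21
Round up: n = 117.

117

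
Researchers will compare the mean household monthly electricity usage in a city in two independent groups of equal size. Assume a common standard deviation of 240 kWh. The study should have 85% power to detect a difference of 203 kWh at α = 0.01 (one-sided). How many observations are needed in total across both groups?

64 total

For two equal groups, n per group = 2·((z_α + z_β)·σ/δ)².
z_α = 2.326; z_β = 1.036 (power 85%).
n = 2 × (3.362 × 240 / 203)² = 2 × 15.80 = 31.60
Round up: n = 32 per group.
Total across both groups: 2 × 32 = 64.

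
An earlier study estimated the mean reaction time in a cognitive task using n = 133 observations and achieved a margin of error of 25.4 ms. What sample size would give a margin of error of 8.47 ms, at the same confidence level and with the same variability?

n = 1197

Margin of error scales as 1/√n, so n₂ = n₁·(E₁/E₂)².
n₂ = 133 × (25.4/8.47)² = 133 × 8.993 = 1196.07
Round up: n₂ = 1197.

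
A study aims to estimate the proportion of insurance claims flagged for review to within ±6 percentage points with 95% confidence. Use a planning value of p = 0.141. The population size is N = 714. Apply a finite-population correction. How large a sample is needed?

110

For a proportion with margin E = 0.06 at 95% confidence, z = 1.960.
n = p̂(1−p̂)(z/E)² = 0.141 × 0.859 × (1.960/0.06)² = 129.25 — call this n₀.
Finite-population correction with N = 714: n = n₀ / (1 + (n₀−1)/N) = 129.25 / 1.18 = 109.53
Round up: n = 110.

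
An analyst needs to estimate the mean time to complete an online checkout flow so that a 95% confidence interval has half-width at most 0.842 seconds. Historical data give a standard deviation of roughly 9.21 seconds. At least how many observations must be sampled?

460

For a mean, the margin of error is E = z·σ/√n, so n = (zσ/E)².
At 95% confidence, z = 1.960.
n = (1.960 × 9.21 / 0.842)² = 459.63
Round up: n = 460.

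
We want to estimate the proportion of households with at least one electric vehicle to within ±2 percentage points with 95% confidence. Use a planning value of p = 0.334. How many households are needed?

2137

For a proportion with margin E = 0.02 at 95% confidence, z = 1.960.
n = p̂(1−p̂)(z/E)² = 0.334 × 0.666 × (1.960/0.02)² = 2136.35
Round up: n = 2137.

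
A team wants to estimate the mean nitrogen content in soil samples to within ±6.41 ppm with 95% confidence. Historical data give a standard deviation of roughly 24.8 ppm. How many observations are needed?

For a mean, the margin of error is E = z·σ/√n, so n = (zσ/E)².
At 95% confidence, z = 1.960.
n = (1.960 × 24.8 / 6.41)² = 57.50
Round up: n = 58.

58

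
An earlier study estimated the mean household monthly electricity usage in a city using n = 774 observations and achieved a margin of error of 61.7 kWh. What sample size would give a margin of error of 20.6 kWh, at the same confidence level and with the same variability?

6944

Margin of error scales as 1/√n, so n₂ = n₁·(E₁/E₂)².
n₂ = 774 × (61.7/20.6)² = 774 × 8.971 = 6943.55
Round up: n₂ = 6944.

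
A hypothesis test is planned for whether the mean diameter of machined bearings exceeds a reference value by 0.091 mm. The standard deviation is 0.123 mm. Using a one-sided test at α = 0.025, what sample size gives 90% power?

n = 20

For a one-sample z-test, n = ((z_α + z_β)·σ/δ)².
z_α = 1.960 (one-sided α = 0.025); z_β = 1.282 (power 90% → β = 0.1).
n = (3.242 × 0.123 / 0.091)² = 19.20
Round up: n = 20.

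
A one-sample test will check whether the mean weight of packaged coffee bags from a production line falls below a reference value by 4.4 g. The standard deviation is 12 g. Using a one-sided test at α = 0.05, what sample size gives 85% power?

54

For a one-sample z-test, n = ((z_α + z_β)·σ/δ)².
z_α = 1.645 (one-sided α = 0.05); z_β = 1.036 (power 85% → β = 0.15).
n = (2.681 × 12 / 4.4)² = 53.46
Round up: n = 54.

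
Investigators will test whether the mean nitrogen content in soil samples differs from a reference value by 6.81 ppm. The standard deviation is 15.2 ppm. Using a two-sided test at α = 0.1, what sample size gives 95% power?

For a one-sample z-test, n = ((z_{α/2} + z_β)·σ/δ)².
z_{α/2} = 1.645 (two-sided α = 0.1); z_β = 1.645 (power 95% → β = 0.05).
n = (3.290 × 15.2 / 6.81)² = 53.92
Round up: n = 54.

n = 54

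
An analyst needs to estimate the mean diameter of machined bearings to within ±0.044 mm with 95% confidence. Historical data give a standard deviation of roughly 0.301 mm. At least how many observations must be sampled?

For a mean, the margin of error is E = z·σ/√n, so n = (zσ/E)².
At 95% confidence, z = 1.960.
n = (1.960 × 0.301 / 0.044)² = 179.78
Round up: n = 180.

n = 180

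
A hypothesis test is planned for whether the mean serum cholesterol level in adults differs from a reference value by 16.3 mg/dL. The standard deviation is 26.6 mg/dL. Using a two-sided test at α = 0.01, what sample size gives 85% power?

For a one-sample z-test, n = ((z_{α/2} + z_β)·σ/δ)².
z_{α/2} = 2.576 (two-sided α = 0.01); z_β = 1.036 (power 85% → β = 0.15).
n = (3.612 × 26.6 / 16.3)² = 34.74
Round up: n = 35.

35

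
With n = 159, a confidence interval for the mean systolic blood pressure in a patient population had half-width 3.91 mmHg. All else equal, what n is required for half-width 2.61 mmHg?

n = 357

Margin of error scales as 1/√n, so n₂ = n₁·(E₁/E₂)².
n₂ = 159 × (3.91/2.61)² = 159 × 2.244 = 356.80
Round up: n₂ = 357.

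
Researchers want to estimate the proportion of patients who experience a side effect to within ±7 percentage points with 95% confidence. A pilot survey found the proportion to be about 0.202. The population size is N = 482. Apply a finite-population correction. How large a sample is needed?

For a proportion with margin E = 0.07 at 95% confidence, z = 1.960.
n = p̂(1−p̂)(z/E)² = 0.202 × 0.798 × (1.960/0.07)² = 126.38 — call this n₀.
Finite-population correction with N = 482: n = n₀ / (1 + (n₀−1)/N) = 126.38 / 1.26 = 100.30
Round up: n = 101.

101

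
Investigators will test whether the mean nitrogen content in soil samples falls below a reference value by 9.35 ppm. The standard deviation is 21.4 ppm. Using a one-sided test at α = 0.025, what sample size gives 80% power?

42

For a one-sample z-test, n = ((z_α + z_β)·σ/δ)².
z_α = 1.960 (one-sided α = 0.025); z_β = 0.842 (power 80% → β = 0.2).
n = (2.802 × 21.4 / 9.35)² = 41.13
Round up: n = 42.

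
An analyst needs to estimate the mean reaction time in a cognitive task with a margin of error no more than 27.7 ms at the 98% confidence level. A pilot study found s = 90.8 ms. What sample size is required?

n = 59

For a mean, the margin of error is E = z·σ/√n, so n = (zσ/E)².
At 98% confidence, z = 2.326.
n = (2.326 × 90.8 / 27.7)² = 58.13
Round up: n = 59.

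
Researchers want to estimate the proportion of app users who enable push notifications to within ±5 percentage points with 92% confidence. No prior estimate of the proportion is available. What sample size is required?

307

For a proportion with margin E = 0.05 at 92% confidence, z = 1.751.
With no prior estimate, use p = 0.5, which maximizes p(1−p) at 0.25.
n = 0.25 × (z/E)² = 0.25 × (1.751/0.05)² = 306.60
Round up: n = 307.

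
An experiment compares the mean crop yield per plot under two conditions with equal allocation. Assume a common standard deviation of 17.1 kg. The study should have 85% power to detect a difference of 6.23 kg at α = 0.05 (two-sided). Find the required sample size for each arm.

For two equal groups, n per group = 2·((z_{α/2} + z_β)·σ/δ)².
z_{α/2} = 1.960; z_β = 1.036 (power 85%).
n = 2 × (2.996 × 17.1 / 6.23)² = 2 × 67.62 = 135.24
Round up: n = 136 per group.

136 per group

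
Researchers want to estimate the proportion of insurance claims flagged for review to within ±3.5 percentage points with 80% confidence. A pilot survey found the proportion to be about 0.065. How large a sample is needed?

82

For a proportion with margin E = 0.035 at 80% confidence, z = 1.282.
n = p̂(1−p̂)(z/E)² = 0.065 × 0.935 × (1.282/0.035)² = 81.54
Round up: n = 82.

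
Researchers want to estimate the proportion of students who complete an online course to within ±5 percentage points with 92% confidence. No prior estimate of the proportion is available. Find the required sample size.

n = 307

For a proportion with margin E = 0.05 at 92% confidence, z = 1.751.
With no prior estimate, use p = 0.5, which maximizes p(1−p) at 0.25.
n = 0.25 × (z/E)² = 0.25 × (1.751/0.05)² = 306.60
Round up: n = 307.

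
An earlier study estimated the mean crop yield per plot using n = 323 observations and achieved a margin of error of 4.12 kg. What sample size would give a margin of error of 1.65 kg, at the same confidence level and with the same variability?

Margin of error scales as 1/√n, so n₂ = n₁·(E₁/E₂)².
n₂ = 323 × (4.12/1.65)² = 323 × 6.235 = 2013.91
Round up: n₂ = 2014.

n = 2014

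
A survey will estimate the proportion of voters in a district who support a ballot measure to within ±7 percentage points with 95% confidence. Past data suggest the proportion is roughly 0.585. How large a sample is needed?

n = 191

For a proportion with margin E = 0.07 at 95% confidence, z = 1.960.
n = p̂(1−p̂)(z/E)² = 0.585 × 0.415 × (1.960/0.07)² = 190.34
Round up: n = 191.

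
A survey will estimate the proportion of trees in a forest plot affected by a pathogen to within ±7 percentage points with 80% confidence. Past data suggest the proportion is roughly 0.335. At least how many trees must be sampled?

For a proportion with margin E = 0.07 at 80% confidence, z = 1.282.
n = p̂(1−p̂)(z/E)² = 0.335 × 0.665 × (1.282/0.07)² = 74.72
Round up: n = 75.

n = 75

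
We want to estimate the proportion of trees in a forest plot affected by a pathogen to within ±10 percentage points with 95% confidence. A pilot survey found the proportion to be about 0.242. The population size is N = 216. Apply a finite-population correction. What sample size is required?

54

For a proportion with margin E = 0.1 at 95% confidence, z = 1.960.
n = p̂(1−p̂)(z/E)² = 0.242 × 0.758 × (1.960/0.1)² = 70.47 — call this n₀.
Finite-population correction with N = 216: n = n₀ / (1 + (n₀−1)/N) = 70.47 / 1.322 = 53.31
Round up: n = 54.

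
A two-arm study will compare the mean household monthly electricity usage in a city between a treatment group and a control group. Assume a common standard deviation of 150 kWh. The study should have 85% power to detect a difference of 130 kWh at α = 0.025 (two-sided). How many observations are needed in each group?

29 per group

For two equal groups, n per group = 2·((z_{α/2} + z_β)·σ/δ)².
z_{α/2} = 2.241; z_β = 1.036 (power 85%).
n = 2 × (3.277 × 150 / 130)² = 2 × 14.30 = 28.60
Round up: n = 29 per group.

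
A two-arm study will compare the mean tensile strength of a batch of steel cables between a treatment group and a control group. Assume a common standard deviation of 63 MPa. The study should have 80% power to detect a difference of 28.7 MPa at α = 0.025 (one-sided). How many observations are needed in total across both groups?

152 total

For two equal groups, n per group = 2·((z_α + z_β)·σ/δ)².
z_α = 1.960; z_β = 0.842 (power 80%).
n = 2 × (2.802 × 63 / 28.7)² = 2 × 37.83 = 75.66
Round up: n = 76 per group.
Total across both groups: 2 × 76 = 152.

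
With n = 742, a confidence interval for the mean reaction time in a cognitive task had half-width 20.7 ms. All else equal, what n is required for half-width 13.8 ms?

1670

Margin of error scales as 1/√n, so n₂ = n₁·(E₁/E₂)².
n₂ = 742 × (20.7/13.8)² = 742 × 2.25 = 1669.50
Round up: n₂ = 1670.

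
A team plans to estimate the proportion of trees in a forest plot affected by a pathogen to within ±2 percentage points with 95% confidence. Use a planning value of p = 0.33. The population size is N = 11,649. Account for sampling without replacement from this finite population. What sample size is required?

For a proportion with margin E = 0.02 at 95% confidence, z = 1.960.
n = p̂(1−p̂)(z/E)² = 0.33 × 0.67 × (1.960/0.02)² = 2123.44 — call this n₀.
Finite-population correction with N = 11,649: n = n₀ / (1 + (n₀−1)/N) = 2123.44 / 1.182 = 1796.48
Round up: n = 1797.

n = 1797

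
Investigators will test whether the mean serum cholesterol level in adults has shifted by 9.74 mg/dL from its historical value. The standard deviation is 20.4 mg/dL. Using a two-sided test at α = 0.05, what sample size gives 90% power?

For a one-sample z-test, n = ((z_{α/2} + z_β)·σ/δ)².
z_{α/2} = 1.960 (two-sided α = 0.05); z_β = 1.282 (power 90% → β = 0.1).
n = (3.242 × 20.4 / 9.74)² = 46.11
Round up: n = 47.

47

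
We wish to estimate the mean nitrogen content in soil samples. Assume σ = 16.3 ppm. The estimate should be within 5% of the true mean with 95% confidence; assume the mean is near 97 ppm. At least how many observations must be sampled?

44

For a mean, the margin of error is E = z·σ/√n, so n = (zσ/E)².
At 95% confidence, z = 1.960.
E = 5% of 97 = 4.85 ppm.
n = (1.960 × 16.3 / 4.85)² = 43.39
Round up: n = 44.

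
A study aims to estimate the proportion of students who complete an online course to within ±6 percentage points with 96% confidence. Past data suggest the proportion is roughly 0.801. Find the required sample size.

For a proportion with margin E = 0.06 at 96% confidence, z = 2.054.
n = p̂(1−p̂)(z/E)² = 0.801 × 0.199 × (2.054/0.06)² = 186.80
Round up: n = 187.

187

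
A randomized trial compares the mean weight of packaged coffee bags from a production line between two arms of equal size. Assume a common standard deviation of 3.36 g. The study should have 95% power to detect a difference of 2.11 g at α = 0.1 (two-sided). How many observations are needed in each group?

For two equal groups, n per group = 2·((z_{α/2} + z_β)·σ/δ)².
z_{α/2} = 1.645; z_β = 1.645 (power 95%).
n = 2 × (3.290 × 3.36 / 2.11)² = 2 × 27.45 = 54.90
Round up: n = 55 per group.

55 per group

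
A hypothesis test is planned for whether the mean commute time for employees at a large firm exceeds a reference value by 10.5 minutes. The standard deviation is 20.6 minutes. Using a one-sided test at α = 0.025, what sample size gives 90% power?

For a one-sample z-test, n = ((z_α + z_β)·σ/δ)².
z_α = 1.960 (one-sided α = 0.025); z_β = 1.282 (power 90% → β = 0.1).
n = (3.242 × 20.6 / 10.5)² = 40.46
Round up: n = 41.

n = 41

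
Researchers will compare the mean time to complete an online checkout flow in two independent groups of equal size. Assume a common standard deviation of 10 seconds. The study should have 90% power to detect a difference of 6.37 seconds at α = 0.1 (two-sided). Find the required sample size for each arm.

For two equal groups, n per group = 2·((z_{α/2} + z_β)·σ/δ)².
z_{α/2} = 1.645; z_β = 1.282 (power 90%).
n = 2 × (2.927 × 10 / 6.37)² = 2 × 21.11 = 42.22
Round up: n = 43 per group.

43 per group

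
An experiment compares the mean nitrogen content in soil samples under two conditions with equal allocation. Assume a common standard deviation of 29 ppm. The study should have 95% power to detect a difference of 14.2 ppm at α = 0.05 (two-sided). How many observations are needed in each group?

For two equal groups, n per group = 2·((z_{α/2} + z_β)·σ/δ)².
z_{α/2} = 1.960; z_β = 1.645 (power 95%).
n = 2 × (3.605 × 29 / 14.2)² = 2 × 54.20 = 108.40
Round up: n = 109 per group.

109 per group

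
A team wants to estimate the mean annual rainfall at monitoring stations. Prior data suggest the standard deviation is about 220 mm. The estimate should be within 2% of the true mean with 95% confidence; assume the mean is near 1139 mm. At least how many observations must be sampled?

n = 359

For a mean, the margin of error is E = z·σ/√n, so n = (zσ/E)².
At 95% confidence, z = 1.960.
E = 2% of 1139 = 22.78 mm.
n = (1.960 × 220 / 22.78)² = 358.30
Round up: n = 359.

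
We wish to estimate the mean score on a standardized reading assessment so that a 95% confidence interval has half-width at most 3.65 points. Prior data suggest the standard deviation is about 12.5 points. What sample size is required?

For a mean, the margin of error is E = z·σ/√n, so n = (zσ/E)².
At 95% confidence, z = 1.960.
n = (1.960 × 12.5 / 3.65)² = 45.06
Round up: n = 46.

n = 46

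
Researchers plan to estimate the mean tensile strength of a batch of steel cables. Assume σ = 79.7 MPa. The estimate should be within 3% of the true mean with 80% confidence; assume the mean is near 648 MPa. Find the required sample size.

28

For a mean, the margin of error is E = z·σ/√n, so n = (zσ/E)².
At 80% confidence, z = 1.282.
E = 3% of 648 = 19.44 MPa.
n = (1.282 × 79.7 / 19.44)² = 27.62
Round up: n = 28.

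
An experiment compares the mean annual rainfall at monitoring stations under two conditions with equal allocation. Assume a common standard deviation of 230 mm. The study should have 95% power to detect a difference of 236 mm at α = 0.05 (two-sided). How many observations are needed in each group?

For two equal groups, n per group = 2·((z_{α/2} + z_β)·σ/δ)².
z_{α/2} = 1.960; z_β = 1.645 (power 95%).
n = 2 × (3.605 × 230 / 236)² = 2 × 12.34 = 24.68
Round up: n = 25 per group.

25 per group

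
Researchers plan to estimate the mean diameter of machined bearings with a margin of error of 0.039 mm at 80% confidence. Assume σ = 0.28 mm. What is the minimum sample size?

For a mean, the margin of error is E = z·σ/√n, so n = (zσ/E)².
At 80% confidence, z = 1.282.
n = (1.282 × 0.28 / 0.039)² = 84.72
Round up: n = 85.

85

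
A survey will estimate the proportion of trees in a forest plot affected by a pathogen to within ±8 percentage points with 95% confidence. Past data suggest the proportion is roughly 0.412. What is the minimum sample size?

For a proportion with margin E = 0.08 at 95% confidence, z = 1.960.
n = p̂(1−p̂)(z/E)² = 0.412 × 0.588 × (1.960/0.08)² = 145.41
Round up: n = 146.

n = 146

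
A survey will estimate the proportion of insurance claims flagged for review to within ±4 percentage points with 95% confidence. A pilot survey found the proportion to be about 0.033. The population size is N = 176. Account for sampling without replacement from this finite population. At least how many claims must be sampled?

For a proportion with margin E = 0.04 at 95% confidence, z = 1.960.
n = p̂(1−p̂)(z/E)² = 0.033 × 0.967 × (1.960/0.04)² = 76.62 — call this n₀.
Finite-population correction with N = 176: n = n₀ / (1 + (n₀−1)/N) = 76.62 / 1.43 = 53.58
Round up: n = 54.

54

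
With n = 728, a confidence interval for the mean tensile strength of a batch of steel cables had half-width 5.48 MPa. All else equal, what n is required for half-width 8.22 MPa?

Margin of error scales as 1/√n, so n₂ = n₁·(E₁/E₂)².
n₂ = 728 × (5.48/8.22)² = 728 × 0.4444 = 323.52
Round up: n₂ = 324.

324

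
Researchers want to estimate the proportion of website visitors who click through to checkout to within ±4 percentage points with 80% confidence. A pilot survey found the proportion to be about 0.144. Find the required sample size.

For a proportion with margin E = 0.04 at 80% confidence, z = 1.282.
n = p̂(1−p̂)(z/E)² = 0.144 × 0.856 × (1.282/0.04)² = 126.62
Round up: n = 127.

127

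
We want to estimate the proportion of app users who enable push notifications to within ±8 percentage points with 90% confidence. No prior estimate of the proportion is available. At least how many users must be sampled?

n = 106

For a proportion with margin E = 0.08 at 90% confidence, z = 1.645.
With no prior estimate, use p = 0.5, which maximizes p(1−p) at 0.25.
n = 0.25 × (z/E)² = 0.25 × (1.645/0.08)² = 105.70
Round up: n = 106.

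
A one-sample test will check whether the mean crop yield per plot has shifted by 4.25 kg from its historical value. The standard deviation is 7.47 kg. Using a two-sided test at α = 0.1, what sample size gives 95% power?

n = 34

For a one-sample z-test, n = ((z_{α/2} + z_β)·σ/δ)².
z_{α/2} = 1.645 (two-sided α = 0.1); z_β = 1.645 (power 95% → β = 0.05).
n = (3.290 × 7.47 / 4.25)² = 33.44
Round up: n = 34.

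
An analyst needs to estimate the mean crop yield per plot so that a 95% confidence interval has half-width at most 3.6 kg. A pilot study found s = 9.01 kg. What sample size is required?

n = 25

For a mean, the margin of error is E = z·σ/√n, so n = (zσ/E)².
At 95% confidence, z = 1.960.
n = (1.960 × 9.01 / 3.6)² = 24.06
Round up: n = 25.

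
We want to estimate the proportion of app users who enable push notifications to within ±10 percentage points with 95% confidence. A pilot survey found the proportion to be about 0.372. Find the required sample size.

For a proportion with margin E = 0.1 at 95% confidence, z = 1.960.
n = p̂(1−p̂)(z/E)² = 0.372 × 0.628 × (1.960/0.1)² = 89.75
Round up: n = 90.

90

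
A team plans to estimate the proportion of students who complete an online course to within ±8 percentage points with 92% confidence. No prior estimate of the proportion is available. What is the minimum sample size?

For a proportion with margin E = 0.08 at 92% confidence, z = 1.751.
With no prior estimate, use p = 0.5, which maximizes p(1−p) at 0.25.
n = 0.25 × (z/E)² = 0.25 × (1.751/0.08)² = 119.77
Round up: n = 120.

n = 120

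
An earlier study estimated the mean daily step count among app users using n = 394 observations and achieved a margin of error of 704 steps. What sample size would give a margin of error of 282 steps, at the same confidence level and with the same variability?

Margin of error scales as 1/√n, so n₂ = n₁·(E₁/E₂)².
n₂ = 394 × (704/282)² = 394 × 6.232 = 2455.41
Round up: n₂ = 2456.

2456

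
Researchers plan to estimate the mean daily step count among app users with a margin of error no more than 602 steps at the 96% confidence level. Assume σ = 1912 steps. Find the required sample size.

43

For a mean, the margin of error is E = z·σ/√n, so n = (zσ/E)².
At 96% confidence, z = 2.054.
n = (2.054 × 1912 / 602)² = 42.56
Round up: n = 43.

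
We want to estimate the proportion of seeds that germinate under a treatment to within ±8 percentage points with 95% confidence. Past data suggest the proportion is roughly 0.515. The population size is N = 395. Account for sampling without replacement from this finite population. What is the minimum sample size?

109

For a proportion with margin E = 0.08 at 95% confidence, z = 1.960.
n = p̂(1−p̂)(z/E)² = 0.515 × 0.485 × (1.960/0.08)² = 149.93 — call this n₀.
Finite-population correction with N = 395: n = n₀ / (1 + (n₀−1)/N) = 149.93 / 1.377 = 108.88
Round up: n = 109.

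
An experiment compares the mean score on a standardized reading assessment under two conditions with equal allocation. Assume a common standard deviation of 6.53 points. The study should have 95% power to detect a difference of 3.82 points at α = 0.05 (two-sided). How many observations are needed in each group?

For two equal groups, n per group = 2·((z_{α/2} + z_β)·σ/δ)².
z_{α/2} = 1.960; z_β = 1.645 (power 95%).
n = 2 × (3.605 × 6.53 / 3.82)² = 2 × 37.98 = 75.96
Round up: n = 76 per group.

76 per group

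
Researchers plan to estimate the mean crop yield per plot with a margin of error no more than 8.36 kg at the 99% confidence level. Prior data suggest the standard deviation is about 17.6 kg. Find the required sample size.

For a mean, the margin of error is E = z·σ/√n, so n = (zσ/E)².
At 99% confidence, z = 2.576.
n = (2.576 × 17.6 / 8.36)² = 29.41
Round up: n = 30.

30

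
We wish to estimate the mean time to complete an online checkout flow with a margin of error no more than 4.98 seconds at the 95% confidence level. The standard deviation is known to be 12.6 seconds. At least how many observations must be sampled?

25

For a mean, the margin of error is E = z·σ/√n, so n = (zσ/E)².
At 95% confidence, z = 1.960.
n = (1.960 × 12.6 / 4.98)² = 24.59
Round up: n = 25.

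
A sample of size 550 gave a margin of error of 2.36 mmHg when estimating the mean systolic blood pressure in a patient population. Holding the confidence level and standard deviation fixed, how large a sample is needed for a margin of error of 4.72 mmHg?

Margin of error scales as 1/√n, so n₂ = n₁·(E₁/E₂)².
n₂ = 550 × (2.36/4.72)² = 550 × 0.25 = 137.50
Round up: n₂ = 138.

n = 138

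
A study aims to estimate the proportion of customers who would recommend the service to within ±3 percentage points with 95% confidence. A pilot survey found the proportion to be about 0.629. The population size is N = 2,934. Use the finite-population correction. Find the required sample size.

For a proportion with margin E = 0.03 at 95% confidence, z = 1.960.
n = p̂(1−p̂)(z/E)² = 0.629 × 0.371 × (1.960/0.03)² = 996.08 — call this n₀.
Finite-population correction with N = 2,934: n = n₀ / (1 + (n₀−1)/N) = 996.08 / 1.339 = 743.90
Round up: n = 744.

744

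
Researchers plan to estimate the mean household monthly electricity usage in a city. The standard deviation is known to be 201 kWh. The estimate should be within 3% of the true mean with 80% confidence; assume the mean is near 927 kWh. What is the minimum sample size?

n = 86

For a mean, the margin of error is E = z·σ/√n, so n = (zσ/E)².
At 80% confidence, z = 1.282.
E = 3% of 927 = 27.81 kWh.
n = (1.282 × 201 / 27.81)² = 85.86
Round up: n = 86.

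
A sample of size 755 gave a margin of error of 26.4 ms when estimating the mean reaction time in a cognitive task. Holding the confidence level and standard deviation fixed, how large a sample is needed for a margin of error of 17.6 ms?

1699

Margin of error scales as 1/√n, so n₂ = n₁·(E₁/E₂)².
n₂ = 755 × (26.4/17.6)² = 755 × 2.25 = 1698.75
Round up: n₂ = 1699.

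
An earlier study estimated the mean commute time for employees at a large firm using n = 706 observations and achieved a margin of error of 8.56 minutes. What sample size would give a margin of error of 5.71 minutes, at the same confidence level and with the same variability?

Margin of error scales as 1/√n, so n₂ = n₁·(E₁/E₂)².
n₂ = 706 × (8.56/5.71)² = 706 × 2.247 = 1586.38
Round up: n₂ = 1587.

1587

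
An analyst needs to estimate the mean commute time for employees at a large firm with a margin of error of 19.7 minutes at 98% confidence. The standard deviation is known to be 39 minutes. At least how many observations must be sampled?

For a mean, the margin of error is E = z·σ/√n, so n = (zσ/E)².
At 98% confidence, z = 2.326.
n = (2.326 × 39 / 19.7)² = 21.20
Round up: n = 22.

22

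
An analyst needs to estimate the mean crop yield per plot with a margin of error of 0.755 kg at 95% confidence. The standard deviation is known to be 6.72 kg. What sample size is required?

305

For a mean, the margin of error is E = z·σ/√n, so n = (zσ/E)².
At 95% confidence, z = 1.960.
n = (1.960 × 6.72 / 0.755)² = 304.34
Round up: n = 305.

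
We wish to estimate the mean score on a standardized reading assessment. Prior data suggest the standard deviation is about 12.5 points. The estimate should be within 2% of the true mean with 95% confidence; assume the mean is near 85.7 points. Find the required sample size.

205

For a mean, the margin of error is E = z·σ/√n, so n = (zσ/E)².
At 95% confidence, z = 1.960.
E = 2% of 85.7 = 1.714 points.
n = (1.960 × 12.5 / 1.714)² = 204.32
Round up: n = 205.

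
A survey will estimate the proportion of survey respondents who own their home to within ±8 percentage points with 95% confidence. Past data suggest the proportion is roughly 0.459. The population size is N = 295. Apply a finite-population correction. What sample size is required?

100

For a proportion with margin E = 0.08 at 95% confidence, z = 1.960.
n = p̂(1−p̂)(z/E)² = 0.459 × 0.541 × (1.960/0.08)² = 149.05 — call this n₀.
Finite-population correction with N = 295: n = n₀ / (1 + (n₀−1)/N) = 149.05 / 1.502 = 99.23
Round up: n = 100.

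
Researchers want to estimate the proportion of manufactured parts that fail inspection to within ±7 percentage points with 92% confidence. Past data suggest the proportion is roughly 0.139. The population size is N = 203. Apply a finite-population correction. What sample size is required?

n = 55

For a proportion with margin E = 0.07 at 92% confidence, z = 1.751.
n = p̂(1−p̂)(z/E)² = 0.139 × 0.861 × (1.751/0.07)² = 74.88 — call this n₀.
Finite-population correction with N = 203: n = n₀ / (1 + (n₀−1)/N) = 74.88 / 1.364 = 54.90
Round up: n = 55.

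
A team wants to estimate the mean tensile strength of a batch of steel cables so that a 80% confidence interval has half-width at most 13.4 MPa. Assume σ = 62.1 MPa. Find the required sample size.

For a mean, the margin of error is E = z·σ/√n, so n = (zσ/E)².
At 80% confidence, z = 1.282.
n = (1.282 × 62.1 / 13.4)² = 35.30
Round up: n = 36.

36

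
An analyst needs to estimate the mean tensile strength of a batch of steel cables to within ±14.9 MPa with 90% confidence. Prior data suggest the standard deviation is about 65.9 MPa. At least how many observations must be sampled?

For a mean, the margin of error is E = z·σ/√n, so n = (zσ/E)².
At 90% confidence, z = 1.645.
n = (1.645 × 65.9 / 14.9)² = 52.93
Round up: n = 53.

53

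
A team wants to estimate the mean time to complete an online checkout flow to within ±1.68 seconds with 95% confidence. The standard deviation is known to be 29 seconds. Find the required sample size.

For a mean, the margin of error is E = z·σ/√n, so n = (zσ/E)².
At 95% confidence, z = 1.960.
n = (1.960 × 29 / 1.68)² = 1144.69
Round up: n = 1145.

1145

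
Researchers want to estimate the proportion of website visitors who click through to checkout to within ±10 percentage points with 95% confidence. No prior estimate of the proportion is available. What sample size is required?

n = 97

For a proportion with margin E = 0.1 at 95% confidence, z = 1.960.
With no prior estimate, use p = 0.5, which maximizes p(1−p) at 0.25.
n = 0.25 × (z/E)² = 0.25 × (1.960/0.1)² = 96.04
Round up: n = 97.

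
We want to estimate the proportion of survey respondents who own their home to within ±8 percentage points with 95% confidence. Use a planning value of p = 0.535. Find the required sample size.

For a proportion with margin E = 0.08 at 95% confidence, z = 1.960.
n = p̂(1−p̂)(z/E)² = 0.535 × 0.465 × (1.960/0.08)² = 149.33
Round up: n = 150.

150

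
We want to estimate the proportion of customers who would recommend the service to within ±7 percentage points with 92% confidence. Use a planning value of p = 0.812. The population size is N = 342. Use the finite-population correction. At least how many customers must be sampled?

For a proportion with margin E = 0.07 at 92% confidence, z = 1.751.
n = p̂(1−p̂)(z/E)² = 0.812 × 0.188 × (1.751/0.07)² = 95.52 — call this n₀.
Finite-population correction with N = 342: n = n₀ / (1 + (n₀−1)/N) = 95.52 / 1.276 = 74.86
Round up: n = 75.

75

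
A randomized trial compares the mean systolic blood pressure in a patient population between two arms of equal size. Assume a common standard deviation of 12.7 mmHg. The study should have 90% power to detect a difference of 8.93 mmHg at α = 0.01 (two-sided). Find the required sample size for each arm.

For two equal groups, n per group = 2·((z_{α/2} + z_β)·σ/δ)².
z_{α/2} = 2.576; z_β = 1.282 (power 90%).
n = 2 × (3.858 × 12.7 / 8.93)² = 2 × 30.10 = 60.20
Round up: n = 61 per group.

61 per group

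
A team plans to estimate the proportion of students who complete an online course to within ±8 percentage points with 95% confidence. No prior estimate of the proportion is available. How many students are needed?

For a proportion with margin E = 0.08 at 95% confidence, z = 1.960.
With no prior estimate, use p = 0.5, which maximizes p(1−p) at 0.25.
n = 0.25 × (z/E)² = 0.25 × (1.960/0.08)² = 150.06
Round up: n = 151.

151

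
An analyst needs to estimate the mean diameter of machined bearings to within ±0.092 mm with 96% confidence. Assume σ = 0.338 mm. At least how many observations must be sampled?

57

For a mean, the margin of error is E = z·σ/√n, so n = (zσ/E)².
At 96% confidence, z = 2.054.
n = (2.054 × 0.338 / 0.092)² = 56.95
Round up: n = 57.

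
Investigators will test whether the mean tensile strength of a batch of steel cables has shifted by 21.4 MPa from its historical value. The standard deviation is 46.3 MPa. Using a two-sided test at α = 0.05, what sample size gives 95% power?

For a one-sample z-test, n = ((z_{α/2} + z_β)·σ/δ)².
z_{α/2} = 1.960 (two-sided α = 0.05); z_β = 1.645 (power 95% → β = 0.05).
n = (3.605 × 46.3 / 21.4)² = 60.83
Round up: n = 61.

61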